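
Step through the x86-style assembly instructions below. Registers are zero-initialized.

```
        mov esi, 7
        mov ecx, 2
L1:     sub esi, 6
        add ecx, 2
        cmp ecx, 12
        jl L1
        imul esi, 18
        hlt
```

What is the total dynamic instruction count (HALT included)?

24

after mov esi, 7: esi=7
after mov ecx, 2: ecx=2
after sub esi, 6: esi=7-6=1
after add ecx, 2: ecx=2+2=4
cmp ecx, 12  (cmp 4,12)
jl L1: taken
after sub esi, 6: esi=1-6=-5
after add ecx, 2: ecx=4+2=6
cmp ecx, 12  (cmp 6,12)
jl L1: taken
after sub esi, 6: esi=(-5)-6=-11
after add ecx, 2: ecx=6+2=8
cmp ecx, 12  (cmp 8,12)
jl L1: taken
after sub esi, 6: esi=(-11)-6=-17
after add ecx, 2: ecx=8+2=10
cmp ecx, 12  (cmp 10,12)
jl L1: taken
after sub esi, 6: esi=(-17)-6=-23
after add ecx, 2: ecx=10+2=12
cmp ecx, 12  (cmp 12,12)
jl L1: not taken
after imul esi, 18: esi=(-23)*18=-414
halt.
Total executed instructions: 24.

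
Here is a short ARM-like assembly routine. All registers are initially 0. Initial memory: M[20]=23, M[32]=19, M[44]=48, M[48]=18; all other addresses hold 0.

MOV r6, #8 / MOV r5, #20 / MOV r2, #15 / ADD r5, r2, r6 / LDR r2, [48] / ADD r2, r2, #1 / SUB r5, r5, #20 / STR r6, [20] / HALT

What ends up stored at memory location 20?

8

after MOV r6, #8: r6=8
after MOV r5, #20: r5=20
after MOV r2, #15: r2=15
after ADD r5, r2, r6: r5=15+8=23
after LDR r2, [48]: r2=M[48]=18
after ADD r2, r2, #1: r2=18+1=19
after SUB r5, r5, #20: r5=23-20=3
STR r6, [20] → M[20]=8
halt.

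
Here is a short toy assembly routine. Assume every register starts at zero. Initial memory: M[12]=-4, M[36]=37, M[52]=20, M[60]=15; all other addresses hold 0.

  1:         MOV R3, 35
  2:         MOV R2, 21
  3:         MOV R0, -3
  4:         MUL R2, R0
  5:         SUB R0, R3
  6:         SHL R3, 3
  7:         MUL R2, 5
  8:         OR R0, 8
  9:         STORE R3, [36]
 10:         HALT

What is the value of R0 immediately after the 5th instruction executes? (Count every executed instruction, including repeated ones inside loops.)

-38

MOV R3, 35 → R3=35
MOV R2, 21 → R2=21
MOV R0, -3 → R0=-3
MUL R2, R0 → R2=21*(-3)=-63
SUB R0, R3 → R0=(-3)-35=-38
After step 5: R0 = -38.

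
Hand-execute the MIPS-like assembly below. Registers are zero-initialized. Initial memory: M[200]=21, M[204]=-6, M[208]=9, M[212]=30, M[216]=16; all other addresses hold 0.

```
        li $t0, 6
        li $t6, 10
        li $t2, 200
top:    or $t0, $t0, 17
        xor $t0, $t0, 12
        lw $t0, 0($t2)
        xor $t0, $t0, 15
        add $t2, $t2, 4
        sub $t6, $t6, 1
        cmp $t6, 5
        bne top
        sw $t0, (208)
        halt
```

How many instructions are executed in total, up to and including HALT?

$t0=6
$t6=10
$t2=200
$t0=6|17=23
$t0=23^12=27
$t0=M[200]=21
$t0=21^15=26
$t2=200+4=204
$t6=10-1=9
cmp $t6, 5  (cmp 9,5)
bne top: taken
$t0=26|17=27
$t0=27^12=23
$t0=M[204]=-6
$t0=(-6)^15=-11
$t2=204+4=208
$t6=9-1=8
cmp $t6, 5  (cmp 8,5)
bne top: taken
$t0=(-11)|17=-11
$t0=(-11)^12=-7
$t0=M[208]=9
$t0=9^15=6
$t2=208+4=212
$t6=8-1=7
cmp $t6, 5  (cmp 7,5)
bne top: taken
$t0=6|17=23
$t0=23^12=27
$t0=M[212]=30
$t0=30^15=17
$t2=212+4=216
$t6=7-1=6
cmp $t6, 5  (cmp 6,5)
bne top: taken
$t0=17|17=17
$t0=17^12=29
$t0=M[216]=16
$t0=16^15=31
$t2=216+4=220
$t6=6-1=5
cmp $t6, 5  (cmp 5,5)
bne top: not taken
sw $t0, (208) → M[208]=31
halt.
Total executed instructions: 45.

45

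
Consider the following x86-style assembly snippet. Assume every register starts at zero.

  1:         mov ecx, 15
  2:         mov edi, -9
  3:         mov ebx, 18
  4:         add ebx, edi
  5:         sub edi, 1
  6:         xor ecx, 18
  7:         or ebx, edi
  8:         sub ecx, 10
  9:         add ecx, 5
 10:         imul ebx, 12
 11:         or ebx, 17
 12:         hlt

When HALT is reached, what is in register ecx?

ecx=15
edi=-9
ebx=18
ebx=18+(-9)=9
edi=(-9)-1=-10
ecx=15^18=29
ebx=9|(-10)=-1
ecx=29-10=19
ecx=19+5=24
ebx=(-1)*12=-12
ebx=(-12)|17=-11
halt.

24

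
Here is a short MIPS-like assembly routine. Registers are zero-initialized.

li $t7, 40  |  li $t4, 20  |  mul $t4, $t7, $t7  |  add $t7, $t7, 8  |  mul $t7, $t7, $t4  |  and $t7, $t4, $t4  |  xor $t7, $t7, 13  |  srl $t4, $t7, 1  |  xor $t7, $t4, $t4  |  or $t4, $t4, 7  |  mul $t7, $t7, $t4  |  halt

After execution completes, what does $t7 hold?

$t7=40
$t4=20
$t4=40*40=1600
$t7=40+8=48
$t7=48*1600=76800
$t7=1600&1600=1600
$t7=1600^13=1613
$t4=1613>>1=806
$t7=806^806=0
$t4=806|7=807
$t7=0*807=0
halt.

0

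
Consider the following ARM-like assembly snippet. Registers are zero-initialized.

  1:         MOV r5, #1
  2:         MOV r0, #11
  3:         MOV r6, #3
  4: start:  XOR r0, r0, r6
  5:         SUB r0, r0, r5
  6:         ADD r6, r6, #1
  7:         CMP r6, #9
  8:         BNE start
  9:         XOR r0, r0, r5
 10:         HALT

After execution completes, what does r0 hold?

r5=1
r0=11
r6=3
r0=11^3=8
r0=8-1=7
r6=3+1=4
CMP r6, #9  (cmp 4,9)
BNE start: taken
r0=7^4=3
r0=3-1=2
r6=4+1=5
CMP r6, #9  (cmp 5,9)
BNE start: taken
r0=2^5=7
r0=7-1=6
r6=5+1=6
CMP r6, #9  (cmp 6,9)
BNE start: taken
r0=6^6=0
r0=0-1=-1
r6=6+1=7
CMP r6, #9  (cmp 7,9)
BNE start: taken
r0=(-1)^7=-8
r0=(-8)-1=-9
r6=7+1=8
CMP r6, #9  (cmp 8,9)
BNE start: taken
r0=(-9)^8=-1
r0=(-1)-1=-2
r6=8+1=9
CMP r6, #9  (cmp 9,9)
BNE start: not taken
r0=(-2)^1=-1
halt.

-1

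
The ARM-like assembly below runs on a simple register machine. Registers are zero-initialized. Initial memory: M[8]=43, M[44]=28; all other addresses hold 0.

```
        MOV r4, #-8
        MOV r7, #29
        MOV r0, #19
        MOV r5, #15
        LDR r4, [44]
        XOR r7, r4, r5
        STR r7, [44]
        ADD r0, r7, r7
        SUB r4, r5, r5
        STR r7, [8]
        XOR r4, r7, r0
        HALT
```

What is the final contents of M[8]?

19

MOV r4, #-8 → r4=-8
MOV r7, #29 → r7=29
MOV r0, #19 → r0=19
MOV r5, #15 → r5=15
LDR r4, [44] → r4=M[44]=28
XOR r7, r4, r5 → r7=28^15=19
STR r7, [44] → M[44]=19
ADD r0, r7, r7 → r0=19+19=38
SUB r4, r5, r5 → r4=15-15=0
STR r7, [8] → M[8]=19
XOR r4, r7, r0 → r4=19^38=53
halt.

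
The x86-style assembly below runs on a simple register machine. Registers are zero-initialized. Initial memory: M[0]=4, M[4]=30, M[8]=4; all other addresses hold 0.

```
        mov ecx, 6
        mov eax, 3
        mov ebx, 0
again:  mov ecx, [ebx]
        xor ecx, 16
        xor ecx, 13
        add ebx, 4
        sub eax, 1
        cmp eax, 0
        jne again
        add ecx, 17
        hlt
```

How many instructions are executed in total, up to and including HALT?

after mov ecx, 6: ecx=6
after mov eax, 3: eax=3
after mov ebx, 0: ebx=0
after mov ecx, [ebx]: ecx=M[0]=4
after xor ecx, 16: ecx=4^16=20
after xor ecx, 13: ecx=20^13=25
after add ebx, 4: ebx=0+4=4
after sub eax, 1: eax=3-1=2
cmp eax, 0  (cmp 2,0)
jne again: taken
after mov ecx, [ebx]: ecx=M[4]=30
after xor ecx, 16: ecx=30^16=14
after xor ecx, 13: ecx=14^13=3
after add ebx, 4: ebx=4+4=8
after sub eax, 1: eax=2-1=1
cmp eax, 0  (cmp 1,0)
jne again: taken
after mov ecx, [ebx]: ecx=M[8]=4
after xor ecx, 16: ecx=4^16=20
after xor ecx, 13: ecx=20^13=25
after add ebx, 4: ebx=8+4=12
after sub eax, 1: eax=1-1=0
cmp eax, 0  (cmp 0,0)
jne again: not taken
after add ecx, 17: ecx=25+17=42
halt.
Total executed instructions: 26.

26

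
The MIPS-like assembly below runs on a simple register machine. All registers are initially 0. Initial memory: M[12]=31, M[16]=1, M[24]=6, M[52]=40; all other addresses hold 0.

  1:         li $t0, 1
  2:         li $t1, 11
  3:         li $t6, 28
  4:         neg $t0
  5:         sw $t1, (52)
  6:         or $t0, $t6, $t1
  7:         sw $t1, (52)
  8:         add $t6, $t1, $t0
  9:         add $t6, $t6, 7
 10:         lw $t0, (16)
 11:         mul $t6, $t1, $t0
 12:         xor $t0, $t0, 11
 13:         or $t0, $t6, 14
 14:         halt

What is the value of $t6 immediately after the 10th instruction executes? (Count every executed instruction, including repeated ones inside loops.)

49

li $t0, 1 → $t0=1
li $t1, 11 → $t1=11
li $t6, 28 → $t6=28
neg $t0 → $t0=-(1)=-1
sw $t1, (52) → M[52]=11
or $t0, $t6, $t1 → $t0=28|11=31
sw $t1, (52) → M[52]=11
add $t6, $t1, $t0 → $t6=11+31=42
add $t6, $t6, 7 → $t6=42+7=49
lw $t0, (16) → $t0=M[16]=1
After step 10: $t6 = 49.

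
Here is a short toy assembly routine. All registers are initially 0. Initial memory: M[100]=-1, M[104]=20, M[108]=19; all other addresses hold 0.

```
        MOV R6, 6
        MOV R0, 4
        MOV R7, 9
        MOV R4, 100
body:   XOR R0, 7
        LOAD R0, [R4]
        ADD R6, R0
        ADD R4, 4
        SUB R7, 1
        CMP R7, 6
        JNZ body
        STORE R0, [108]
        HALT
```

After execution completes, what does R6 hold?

R6=6
R0=4
R7=9
R4=100
R0=4^7=3
R0=M[100]=-1
R6=6+(-1)=5
R4=100+4=104
R7=9-1=8
CMP R7, 6  (cmp 8,6)
JNZ body: taken
R0=(-1)^7=-8
R0=M[104]=20
R6=5+20=25
R4=104+4=108
R7=8-1=7
CMP R7, 6  (cmp 7,6)
JNZ body: taken
R0=20^7=19
R0=M[108]=19
R6=25+19=44
R4=108+4=112
R7=7-1=6
CMP R7, 6  (cmp 6,6)
JNZ body: not taken
STORE R0, [108] → M[108]=19
halt.

44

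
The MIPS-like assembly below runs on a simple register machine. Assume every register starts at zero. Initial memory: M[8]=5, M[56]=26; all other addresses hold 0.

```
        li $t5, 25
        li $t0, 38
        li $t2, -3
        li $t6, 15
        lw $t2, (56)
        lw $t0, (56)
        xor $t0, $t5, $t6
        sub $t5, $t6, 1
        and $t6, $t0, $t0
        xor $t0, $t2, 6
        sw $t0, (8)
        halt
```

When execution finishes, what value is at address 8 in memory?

28

after li $t5, 25: $t5=25
after li $t0, 38: $t0=38
after li $t2, -3: $t2=-3
after li $t6, 15: $t6=15
after lw $t2, (56): $t2=M[56]=26
after lw $t0, (56): $t0=M[56]=26
after xor $t0, $t5, $t6: $t0=25^15=22
after sub $t5, $t6, 1: $t5=15-1=14
after and $t6, $t0, $t0: $t6=22&22=22
after xor $t0, $t2, 6: $t0=26^6=28
sw $t0, (8) → M[8]=28
halt.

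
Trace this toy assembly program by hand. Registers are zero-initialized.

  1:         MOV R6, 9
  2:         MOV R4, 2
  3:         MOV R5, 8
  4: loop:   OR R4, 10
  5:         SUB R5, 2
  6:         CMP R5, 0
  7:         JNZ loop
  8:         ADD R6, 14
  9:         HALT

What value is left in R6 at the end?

after MOV R6, 9: R6=9
after MOV R4, 2: R4=2
after MOV R5, 8: R5=8
after OR R4, 10: R4=2|10=10
after SUB R5, 2: R5=8-2=6
CMP R5, 0  (cmp 6,0)
JNZ loop: taken
after OR R4, 10: R4=10|10=10
after SUB R5, 2: R5=6-2=4
CMP R5, 0  (cmp 4,0)
JNZ loop: taken
after OR R4, 10: R4=10|10=10
after SUB R5, 2: R5=4-2=2
CMP R5, 0  (cmp 2,0)
JNZ loop: taken
after OR R4, 10: R4=10|10=10
after SUB R5, 2: R5=2-2=0
CMP R5, 0  (cmp 0,0)
JNZ loop: not taken
after ADD R6, 14: R6=9+14=23
halt.

23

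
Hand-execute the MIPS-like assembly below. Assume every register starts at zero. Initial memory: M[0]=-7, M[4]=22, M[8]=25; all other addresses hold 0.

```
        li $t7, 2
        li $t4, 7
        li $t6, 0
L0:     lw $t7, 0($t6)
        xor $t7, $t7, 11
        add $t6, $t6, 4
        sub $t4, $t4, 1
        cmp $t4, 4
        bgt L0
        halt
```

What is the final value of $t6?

12

li $t7, 2 → $t7=2
li $t4, 7 → $t4=7
li $t6, 0 → $t6=0
lw $t7, 0($t6) → $t7=M[0]=-7
xor $t7, $t7, 11 → $t7=(-7)^11=-14
add $t6, $t6, 4 → $t6=0+4=4
sub $t4, $t4, 1 → $t4=7-1=6
cmp $t4, 4  (cmp 6,4)
bgt L0: taken
lw $t7, 0($t6) → $t7=M[4]=22
xor $t7, $t7, 11 → $t7=22^11=29
add $t6, $t6, 4 → $t6=4+4=8
sub $t4, $t4, 1 → $t4=6-1=5
cmp $t4, 4  (cmp 5,4)
bgt L0: taken
lw $t7, 0($t6) → $t7=M[8]=25
xor $t7, $t7, 11 → $t7=25^11=18
add $t6, $t6, 4 → $t6=8+4=12
sub $t4, $t4, 1 → $t4=5-1=4
cmp $t4, 4  (cmp 4,4)
bgt L0: not taken
halt.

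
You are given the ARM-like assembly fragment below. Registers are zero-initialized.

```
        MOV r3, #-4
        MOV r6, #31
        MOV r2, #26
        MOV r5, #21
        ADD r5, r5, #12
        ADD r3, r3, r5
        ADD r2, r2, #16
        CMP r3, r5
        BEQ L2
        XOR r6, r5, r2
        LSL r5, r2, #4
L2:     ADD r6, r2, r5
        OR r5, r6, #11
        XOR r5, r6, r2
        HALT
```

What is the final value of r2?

42

r3=-4
r6=31
r2=26
r5=21
r5=21+12=33
r3=(-4)+33=29
r2=26+16=42
CMP r3, r5  (cmp 29,33)
BEQ L2: not taken
r6=33^42=11
r5=42<<4=672
r6=42+672=714
r5=714|11=715
r5=714^42=736
halt.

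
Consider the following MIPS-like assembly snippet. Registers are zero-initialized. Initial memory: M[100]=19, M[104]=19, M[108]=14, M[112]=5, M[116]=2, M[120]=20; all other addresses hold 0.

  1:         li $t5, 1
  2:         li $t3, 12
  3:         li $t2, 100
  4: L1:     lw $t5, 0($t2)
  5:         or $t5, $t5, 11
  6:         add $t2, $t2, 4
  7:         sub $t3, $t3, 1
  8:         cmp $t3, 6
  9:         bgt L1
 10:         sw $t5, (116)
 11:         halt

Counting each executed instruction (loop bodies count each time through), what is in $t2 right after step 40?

124

li $t5, 1 → $t5=1
li $t3, 12 → $t3=12
li $t2, 100 → $t2=100
lw $t5, 0($t2) → $t5=M[100]=19
or $t5, $t5, 11 → $t5=19|11=27
add $t2, $t2, 4 → $t2=100+4=104
sub $t3, $t3, 1 → $t3=12-1=11
cmp $t3, 6  (cmp 11,6)
bgt L1: taken
lw $t5, 0($t2) → $t5=M[104]=19
or $t5, $t5, 11 → $t5=19|11=27
add $t2, $t2, 4 → $t2=104+4=108
sub $t3, $t3, 1 → $t3=11-1=10
cmp $t3, 6  (cmp 10,6)
bgt L1: taken
lw $t5, 0($t2) → $t5=M[108]=14
or $t5, $t5, 11 → $t5=14|11=15
add $t2, $t2, 4 → $t2=108+4=112
sub $t3, $t3, 1 → $t3=10-1=9
cmp $t3, 6  (cmp 9,6)
bgt L1: taken
lw $t5, 0($t2) → $t5=M[112]=5
or $t5, $t5, 11 → $t5=5|11=15
add $t2, $t2, 4 → $t2=112+4=116
sub $t3, $t3, 1 → $t3=9-1=8
cmp $t3, 6  (cmp 8,6)
bgt L1: taken
lw $t5, 0($t2) → $t5=M[116]=2
or $t5, $t5, 11 → $t5=2|11=11
add $t2, $t2, 4 → $t2=116+4=120
sub $t3, $t3, 1 → $t3=8-1=7
cmp $t3, 6  (cmp 7,6)
bgt L1: taken
lw $t5, 0($t2) → $t5=M[120]=20
or $t5, $t5, 11 → $t5=20|11=31
add $t2, $t2, 4 → $t2=120+4=124
sub $t3, $t3, 1 → $t3=7-1=6
cmp $t3, 6  (cmp 6,6)
bgt L1: not taken
sw $t5, (116) → M[116]=31
After step 40: $t2 = 124.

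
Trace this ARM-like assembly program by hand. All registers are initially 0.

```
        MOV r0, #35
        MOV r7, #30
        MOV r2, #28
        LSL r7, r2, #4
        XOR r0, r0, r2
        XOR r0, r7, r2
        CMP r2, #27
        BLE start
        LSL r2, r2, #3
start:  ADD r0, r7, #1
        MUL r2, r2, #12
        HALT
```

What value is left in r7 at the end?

448

r0=35
r7=30
r2=28
r7=28<<4=448
r0=35^28=63
r0=448^28=476
CMP r2, #27  (cmp 28,27)
BLE start: not taken
r2=28<<3=224
r0=448+1=449
r2=224*12=2688
halt.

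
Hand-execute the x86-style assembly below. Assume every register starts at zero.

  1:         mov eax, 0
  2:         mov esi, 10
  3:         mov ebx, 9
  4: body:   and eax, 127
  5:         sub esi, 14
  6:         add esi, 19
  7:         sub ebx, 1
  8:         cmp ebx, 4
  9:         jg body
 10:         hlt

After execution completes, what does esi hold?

mov eax, 0 → eax=0
mov esi, 10 → esi=10
mov ebx, 9 → ebx=9
and eax, 127 → eax=0&127=0
sub esi, 14 → esi=10-14=-4
add esi, 19 → esi=(-4)+19=15
sub ebx, 1 → ebx=9-1=8
cmp ebx, 4  (cmp 8,4)
jg body: taken
and eax, 127 → eax=0&127=0
sub esi, 14 → esi=15-14=1
add esi, 19 → esi=1+19=20
sub ebx, 1 → ebx=8-1=7
cmp ebx, 4  (cmp 7,4)
jg body: taken
and eax, 127 → eax=0&127=0
sub esi, 14 → esi=20-14=6
add esi, 19 → esi=6+19=25
sub ebx, 1 → ebx=7-1=6
cmp ebx, 4  (cmp 6,4)
jg body: taken
and eax, 127 → eax=0&127=0
sub esi, 14 → esi=25-14=11
add esi, 19 → esi=11+19=30
sub ebx, 1 → ebx=6-1=5
cmp ebx, 4  (cmp 5,4)
jg body: taken
and eax, 127 → eax=0&127=0
sub esi, 14 → esi=30-14=16
add esi, 19 → esi=16+19=35
sub ebx, 1 → ebx=5-1=4
cmp ebx, 4  (cmp 4,4)
jg body: not taken
halt.

35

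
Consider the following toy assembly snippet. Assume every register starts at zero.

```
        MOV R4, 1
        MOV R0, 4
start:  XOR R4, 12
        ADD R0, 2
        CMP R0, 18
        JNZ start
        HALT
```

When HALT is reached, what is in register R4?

R4=1
R0=4
R4=1^12=13
R0=4+2=6
CMP R0, 18  (cmp 6,18)
JNZ start: taken
R4=13^12=1
R0=6+2=8
CMP R0, 18  (cmp 8,18)
JNZ start: taken
R4=1^12=13
R0=8+2=10
CMP R0, 18  (cmp 10,18)
JNZ start: taken
R4=13^12=1
R0=10+2=12
CMP R0, 18  (cmp 12,18)
JNZ start: taken
R4=1^12=13
R0=12+2=14
CMP R0, 18  (cmp 14,18)
JNZ start: taken
R4=13^12=1
R0=14+2=16
CMP R0, 18  (cmp 16,18)
JNZ start: taken
R4=1^12=13
R0=16+2=18
CMP R0, 18  (cmp 18,18)
JNZ start: not taken
halt.

13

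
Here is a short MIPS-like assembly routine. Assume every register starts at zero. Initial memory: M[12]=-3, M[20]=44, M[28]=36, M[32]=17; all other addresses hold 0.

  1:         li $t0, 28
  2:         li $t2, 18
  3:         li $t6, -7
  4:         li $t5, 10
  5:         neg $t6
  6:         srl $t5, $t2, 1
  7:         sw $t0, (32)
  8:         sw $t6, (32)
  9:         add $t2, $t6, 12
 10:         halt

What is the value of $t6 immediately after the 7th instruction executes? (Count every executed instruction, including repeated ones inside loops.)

7

$t0=28
$t2=18
$t6=-7
$t5=10
$t6=-(-7)=7
$t5=18>>1=9
sw $t0, (32) → M[32]=28
After step 7: $t6 = 7.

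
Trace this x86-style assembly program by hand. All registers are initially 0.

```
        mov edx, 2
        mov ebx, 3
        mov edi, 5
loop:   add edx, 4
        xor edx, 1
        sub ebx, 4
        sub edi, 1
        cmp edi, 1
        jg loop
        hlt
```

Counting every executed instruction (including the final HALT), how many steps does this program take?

mov edx, 2 → edx=2
mov ebx, 3 → ebx=3
mov edi, 5 → edi=5
add edx, 4 → edx=2+4=6
xor edx, 1 → edx=6^1=7
sub ebx, 4 → ebx=3-4=-1
sub edi, 1 → edi=5-1=4
cmp edi, 1  (cmp 4,1)
jg loop: taken
add edx, 4 → edx=7+4=11
xor edx, 1 → edx=11^1=10
sub ebx, 4 → ebx=(-1)-4=-5
sub edi, 1 → edi=4-1=3
cmp edi, 1  (cmp 3,1)
jg loop: taken
add edx, 4 → edx=10+4=14
xor edx, 1 → edx=14^1=15
sub ebx, 4 → ebx=(-5)-4=-9
sub edi, 1 → edi=3-1=2
cmp edi, 1  (cmp 2,1)
jg loop: taken
add edx, 4 → edx=15+4=19
xor edx, 1 → edx=19^1=18
sub ebx, 4 → ebx=(-9)-4=-13
sub edi, 1 → edi=2-1=1
cmp edi, 1  (cmp 1,1)
jg loop: not taken
halt.
Total executed instructions: 28.

28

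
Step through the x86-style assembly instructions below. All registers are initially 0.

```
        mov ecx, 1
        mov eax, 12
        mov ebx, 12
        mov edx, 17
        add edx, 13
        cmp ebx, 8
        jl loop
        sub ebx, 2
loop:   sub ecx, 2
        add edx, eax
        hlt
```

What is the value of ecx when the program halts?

-1

after mov ecx, 1: ecx=1
after mov eax, 12: eax=12
after mov ebx, 12: ebx=12
after mov edx, 17: edx=17
after add edx, 13: edx=17+13=30
cmp ebx, 8  (cmp 12,8)
jl loop: not taken
after sub ebx, 2: ebx=12-2=10
after sub ecx, 2: ecx=1-2=-1
after add edx, eax: edx=30+12=42
halt.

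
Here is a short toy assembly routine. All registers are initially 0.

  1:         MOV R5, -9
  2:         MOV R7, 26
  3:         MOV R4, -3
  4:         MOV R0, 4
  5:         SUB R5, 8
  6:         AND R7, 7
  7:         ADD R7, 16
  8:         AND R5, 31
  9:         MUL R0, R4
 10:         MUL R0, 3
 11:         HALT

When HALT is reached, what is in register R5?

R5=-9
R7=26
R4=-3
R0=4
R5=(-9)-8=-17
R7=26&7=2
R7=2+16=18
R5=(-17)&31=15
R0=4*(-3)=-12
R0=(-12)*3=-36
halt.

15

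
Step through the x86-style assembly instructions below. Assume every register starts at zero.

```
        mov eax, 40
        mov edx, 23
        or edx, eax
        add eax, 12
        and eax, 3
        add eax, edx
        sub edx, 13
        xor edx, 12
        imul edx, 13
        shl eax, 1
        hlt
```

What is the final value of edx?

806

eax=40
edx=23
edx=23|40=63
eax=40+12=52
eax=52&3=0
eax=0+63=63
edx=63-13=50
edx=50^12=62
edx=62*13=806
eax=63<<1=126
halt.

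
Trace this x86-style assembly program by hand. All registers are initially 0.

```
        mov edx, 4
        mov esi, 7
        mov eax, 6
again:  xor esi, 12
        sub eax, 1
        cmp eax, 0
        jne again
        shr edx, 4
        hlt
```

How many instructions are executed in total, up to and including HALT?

after mov edx, 4: edx=4
after mov esi, 7: esi=7
after mov eax, 6: eax=6
after xor esi, 12: esi=7^12=11
after sub eax, 1: eax=6-1=5
cmp eax, 0  (cmp 5,0)
jne again: taken
after xor esi, 12: esi=11^12=7
after sub eax, 1: eax=5-1=4
cmp eax, 0  (cmp 4,0)
jne again: taken
after xor esi, 12: esi=7^12=11
after sub eax, 1: eax=4-1=3
cmp eax, 0  (cmp 3,0)
jne again: taken
after xor esi, 12: esi=11^12=7
after sub eax, 1: eax=3-1=2
cmp eax, 0  (cmp 2,0)
jne again: taken
after xor esi, 12: esi=7^12=11
after sub eax, 1: eax=2-1=1
cmp eax, 0  (cmp 1,0)
jne again: taken
after xor esi, 12: esi=11^12=7
after sub eax, 1: eax=1-1=0
cmp eax, 0  (cmp 0,0)
jne again: not taken
after shr edx, 4: edx=4>>4=0
halt.
Total executed instructions: 29.

29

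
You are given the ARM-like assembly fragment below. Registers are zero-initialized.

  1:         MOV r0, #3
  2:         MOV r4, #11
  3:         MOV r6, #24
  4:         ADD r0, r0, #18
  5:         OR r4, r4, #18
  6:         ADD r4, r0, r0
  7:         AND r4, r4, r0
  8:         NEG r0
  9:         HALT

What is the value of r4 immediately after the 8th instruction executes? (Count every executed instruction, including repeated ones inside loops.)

after MOV r0, #3: r0=3
after MOV r4, #11: r4=11
after MOV r6, #24: r6=24
after ADD r0, r0, #18: r0=3+18=21
after OR r4, r4, #18: r4=11|18=27
after ADD r4, r0, r0: r4=21+21=42
after AND r4, r4, r0: r4=42&21=0
after NEG r0: r0=-(21)=-21
After step 8: r4 = 0.

0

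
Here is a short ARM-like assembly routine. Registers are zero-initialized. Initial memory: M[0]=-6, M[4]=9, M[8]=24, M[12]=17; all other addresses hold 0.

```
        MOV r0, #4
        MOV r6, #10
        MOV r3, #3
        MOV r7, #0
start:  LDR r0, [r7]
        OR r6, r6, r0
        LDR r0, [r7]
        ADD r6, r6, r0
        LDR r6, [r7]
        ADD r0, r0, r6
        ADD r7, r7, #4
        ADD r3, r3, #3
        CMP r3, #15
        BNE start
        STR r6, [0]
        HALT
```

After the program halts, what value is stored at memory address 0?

17

after MOV r0, #4: r0=4
after MOV r6, #10: r6=10
after MOV r3, #3: r3=3
after MOV r7, #0: r7=0
after LDR r0, [r7]: r0=M[0]=-6
after OR r6, r6, r0: r6=10|(-6)=-6
after LDR r0, [r7]: r0=M[0]=-6
after ADD r6, r6, r0: r6=(-6)+(-6)=-12
after LDR r6, [r7]: r6=M[0]=-6
after ADD r0, r0, r6: r0=(-6)+(-6)=-12
after ADD r7, r7, #4: r7=0+4=4
after ADD r3, r3, #3: r3=3+3=6
CMP r3, #15  (cmp 6,15)
BNE start: taken
after LDR r0, [r7]: r0=M[4]=9
after OR r6, r6, r0: r6=(-6)|9=-5
after LDR r0, [r7]: r0=M[4]=9
after ADD r6, r6, r0: r6=(-5)+9=4
after LDR r6, [r7]: r6=M[4]=9
after ADD r0, r0, r6: r0=9+9=18
after ADD r7, r7, #4: r7=4+4=8
after ADD r3, r3, #3: r3=6+3=9
CMP r3, #15  (cmp 9,15)
BNE start: taken
after LDR r0, [r7]: r0=M[8]=24
after OR r6, r6, r0: r6=9|24=25
after LDR r0, [r7]: r0=M[8]=24
after ADD r6, r6, r0: r6=25+24=49
after LDR r6, [r7]: r6=M[8]=24
after ADD r0, r0, r6: r0=24+24=48
after ADD r7, r7, #4: r7=8+4=12
after ADD r3, r3, #3: r3=9+3=12
CMP r3, #15  (cmp 12,15)
BNE start: taken
after LDR r0, [r7]: r0=M[12]=17
after OR r6, r6, r0: r6=24|17=25
after LDR r0, [r7]: r0=M[12]=17
after ADD r6, r6, r0: r6=25+17=42
after LDR r6, [r7]: r6=M[12]=17
after ADD r0, r0, r6: r0=17+17=34
after ADD r7, r7, #4: r7=12+4=16
after ADD r3, r3, #3: r3=12+3=15
CMP r3, #15  (cmp 15,15)
BNE start: not taken
STR r6, [0] → M[0]=17
halt.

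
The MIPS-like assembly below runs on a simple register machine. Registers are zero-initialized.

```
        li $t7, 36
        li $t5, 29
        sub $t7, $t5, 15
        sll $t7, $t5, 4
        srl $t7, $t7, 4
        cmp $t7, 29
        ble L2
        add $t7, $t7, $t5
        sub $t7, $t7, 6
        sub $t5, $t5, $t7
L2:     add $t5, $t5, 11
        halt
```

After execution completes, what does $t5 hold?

40

after li $t7, 36: $t7=36
after li $t5, 29: $t5=29
after sub $t7, $t5, 15: $t7=29-15=14
after sll $t7, $t5, 4: $t7=29<<4=464
after srl $t7, $t7, 4: $t7=464>>4=29
cmp $t7, 29  (cmp 29,29)
ble L2: taken
after add $t5, $t5, 11: $t5=29+11=40
halt.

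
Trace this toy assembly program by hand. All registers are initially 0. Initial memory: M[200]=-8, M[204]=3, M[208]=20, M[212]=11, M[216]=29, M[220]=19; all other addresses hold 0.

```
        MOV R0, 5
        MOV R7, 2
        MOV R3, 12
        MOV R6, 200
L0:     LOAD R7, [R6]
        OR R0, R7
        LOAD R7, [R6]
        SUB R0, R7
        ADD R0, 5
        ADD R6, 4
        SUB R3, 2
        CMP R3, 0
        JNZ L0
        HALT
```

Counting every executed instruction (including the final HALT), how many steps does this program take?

R0=5
R7=2
R3=12
R6=200
R7=M[200]=-8
R0=5|(-8)=-3
R7=M[200]=-8
R0=(-3)-(-8)=5
R0=5+5=10
R6=200+4=204
R3=12-2=10
CMP R3, 0  (cmp 10,0)
JNZ L0: taken
R7=M[204]=3
R0=10|3=11
R7=M[204]=3
R0=11-3=8
R0=8+5=13
R6=204+4=208
R3=10-2=8
CMP R3, 0  (cmp 8,0)
JNZ L0: taken
R7=M[208]=20
R0=13|20=29
R7=M[208]=20
R0=29-20=9
R0=9+5=14
R6=208+4=212
R3=8-2=6
CMP R3, 0  (cmp 6,0)
JNZ L0: taken
R7=M[212]=11
R0=14|11=15
R7=M[212]=11
R0=15-11=4
R0=4+5=9
R6=212+4=216
R3=6-2=4
CMP R3, 0  (cmp 4,0)
JNZ L0: taken
R7=M[216]=29
R0=9|29=29
R7=M[216]=29
R0=29-29=0
R0=0+5=5
R6=216+4=220
R3=4-2=2
CMP R3, 0  (cmp 2,0)
JNZ L0: taken
R7=M[220]=19
R0=5|19=23
R7=M[220]=19
R0=23-19=4
R0=4+5=9
R6=220+4=224
R3=2-2=0
CMP R3, 0  (cmp 0,0)
JNZ L0: not taken
halt.
Total executed instructions: 59.

59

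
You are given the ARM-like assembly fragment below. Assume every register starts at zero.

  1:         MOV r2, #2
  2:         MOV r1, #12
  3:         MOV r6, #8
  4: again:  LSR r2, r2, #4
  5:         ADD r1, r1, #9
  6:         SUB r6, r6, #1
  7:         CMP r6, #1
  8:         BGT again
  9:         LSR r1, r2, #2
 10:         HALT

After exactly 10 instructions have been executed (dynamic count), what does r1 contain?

30

after MOV r2, #2: r2=2
after MOV r1, #12: r1=12
after MOV r6, #8: r6=8
after LSR r2, r2, #4: r2=2>>4=0
after ADD r1, r1, #9: r1=12+9=21
after SUB r6, r6, #1: r6=8-1=7
CMP r6, #1  (cmp 7,1)
BGT again: taken
after LSR r2, r2, #4: r2=0>>4=0
after ADD r1, r1, #9: r1=21+9=30
After step 10: r1 = 30.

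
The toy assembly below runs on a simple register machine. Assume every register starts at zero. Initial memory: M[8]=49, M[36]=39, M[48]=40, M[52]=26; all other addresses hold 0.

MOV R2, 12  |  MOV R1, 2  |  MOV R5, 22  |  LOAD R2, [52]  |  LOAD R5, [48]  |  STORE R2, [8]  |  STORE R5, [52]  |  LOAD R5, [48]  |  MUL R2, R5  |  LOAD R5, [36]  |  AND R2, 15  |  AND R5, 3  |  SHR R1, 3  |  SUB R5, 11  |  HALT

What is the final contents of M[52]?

after MOV R2, 12: R2=12
after MOV R1, 2: R1=2
after MOV R5, 22: R5=22
after LOAD R2, [52]: R2=M[52]=26
after LOAD R5, [48]: R5=M[48]=40
STORE R2, [8] → M[8]=26
STORE R5, [52] → M[52]=40
after LOAD R5, [48]: R5=M[48]=40
after MUL R2, R5: R2=26*40=1040
after LOAD R5, [36]: R5=M[36]=39
after AND R2, 15: R2=1040&15=0
after AND R5, 3: R5=39&3=3
after SHR R1, 3: R1=2>>3=0
after SUB R5, 11: R5=3-11=-8
halt.

40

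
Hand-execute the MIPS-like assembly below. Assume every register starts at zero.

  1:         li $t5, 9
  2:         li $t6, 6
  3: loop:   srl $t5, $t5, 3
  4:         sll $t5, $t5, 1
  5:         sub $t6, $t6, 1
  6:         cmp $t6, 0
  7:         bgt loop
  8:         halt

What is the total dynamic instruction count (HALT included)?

33

after li $t5, 9: $t5=9
after li $t6, 6: $t6=6
after srl $t5, $t5, 3: $t5=9>>3=1
after sll $t5, $t5, 1: $t5=1<<1=2
after sub $t6, $t6, 1: $t6=6-1=5
cmp $t6, 0  (cmp 5,0)
bgt loop: taken
after srl $t5, $t5, 3: $t5=2>>3=0
after sll $t5, $t5, 1: $t5=0<<1=0
after sub $t6, $t6, 1: $t6=5-1=4
cmp $t6, 0  (cmp 4,0)
bgt loop: taken
after srl $t5, $t5, 3: $t5=0>>3=0
after sll $t5, $t5, 1: $t5=0<<1=0
after sub $t6, $t6, 1: $t6=4-1=3
cmp $t6, 0  (cmp 3,0)
bgt loop: taken
after srl $t5, $t5, 3: $t5=0>>3=0
after sll $t5, $t5, 1: $t5=0<<1=0
after sub $t6, $t6, 1: $t6=3-1=2
cmp $t6, 0  (cmp 2,0)
bgt loop: taken
after srl $t5, $t5, 3: $t5=0>>3=0
after sll $t5, $t5, 1: $t5=0<<1=0
after sub $t6, $t6, 1: $t6=2-1=1
cmp $t6, 0  (cmp 1,0)
bgt loop: taken
after srl $t5, $t5, 3: $t5=0>>3=0
after sll $t5, $t5, 1: $t5=0<<1=0
after sub $t6, $t6, 1: $t6=1-1=0
cmp $t6, 0  (cmp 0,0)
bgt loop: not taken
halt.
Total executed instructions: 33.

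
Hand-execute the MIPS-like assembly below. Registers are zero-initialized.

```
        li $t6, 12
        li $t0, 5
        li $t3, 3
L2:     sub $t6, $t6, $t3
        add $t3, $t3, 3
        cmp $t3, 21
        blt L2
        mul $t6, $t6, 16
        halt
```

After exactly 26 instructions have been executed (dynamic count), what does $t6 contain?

-51

after li $t6, 12: $t6=12
after li $t0, 5: $t0=5
after li $t3, 3: $t3=3
after sub $t6, $t6, $t3: $t6=12-3=9
after add $t3, $t3, 3: $t3=3+3=6
cmp $t3, 21  (cmp 6,21)
blt L2: taken
after sub $t6, $t6, $t3: $t6=9-6=3
after add $t3, $t3, 3: $t3=6+3=9
cmp $t3, 21  (cmp 9,21)
blt L2: taken
after sub $t6, $t6, $t3: $t6=3-9=-6
after add $t3, $t3, 3: $t3=9+3=12
cmp $t3, 21  (cmp 12,21)
blt L2: taken
after sub $t6, $t6, $t3: $t6=(-6)-12=-18
after add $t3, $t3, 3: $t3=12+3=15
cmp $t3, 21  (cmp 15,21)
blt L2: taken
after sub $t6, $t6, $t3: $t6=(-18)-15=-33
after add $t3, $t3, 3: $t3=15+3=18
cmp $t3, 21  (cmp 18,21)
blt L2: taken
after sub $t6, $t6, $t3: $t6=(-33)-18=-51
after add $t3, $t3, 3: $t3=18+3=21
cmp $t3, 21  (cmp 21,21)
After step 26: $t6 = -51.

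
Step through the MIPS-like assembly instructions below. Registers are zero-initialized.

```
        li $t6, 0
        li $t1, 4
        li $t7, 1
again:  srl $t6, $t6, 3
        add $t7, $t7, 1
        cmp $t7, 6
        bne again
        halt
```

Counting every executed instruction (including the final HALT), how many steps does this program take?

24

li $t6, 0 → $t6=0
li $t1, 4 → $t1=4
li $t7, 1 → $t7=1
srl $t6, $t6, 3 → $t6=0>>3=0
add $t7, $t7, 1 → $t7=1+1=2
cmp $t7, 6  (cmp 2,6)
bne again: taken
srl $t6, $t6, 3 → $t6=0>>3=0
add $t7, $t7, 1 → $t7=2+1=3
cmp $t7, 6  (cmp 3,6)
bne again: taken
srl $t6, $t6, 3 → $t6=0>>3=0
add $t7, $t7, 1 → $t7=3+1=4
cmp $t7, 6  (cmp 4,6)
bne again: taken
srl $t6, $t6, 3 → $t6=0>>3=0
add $t7, $t7, 1 → $t7=4+1=5
cmp $t7, 6  (cmp 5,6)
bne again: taken
srl $t6, $t6, 3 → $t6=0>>3=0
add $t7, $t7, 1 → $t7=5+1=6
cmp $t7, 6  (cmp 6,6)
bne again: not taken
halt.
Total executed instructions: 24.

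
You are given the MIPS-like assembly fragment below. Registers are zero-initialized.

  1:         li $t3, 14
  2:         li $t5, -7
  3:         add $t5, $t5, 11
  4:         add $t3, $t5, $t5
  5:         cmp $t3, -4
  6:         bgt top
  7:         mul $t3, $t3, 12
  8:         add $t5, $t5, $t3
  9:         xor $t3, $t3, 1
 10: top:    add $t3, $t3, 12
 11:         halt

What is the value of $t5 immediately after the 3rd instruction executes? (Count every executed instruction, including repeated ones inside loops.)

after li $t3, 14: $t3=14
after li $t5, -7: $t5=-7
after add $t5, $t5, 11: $t5=(-7)+11=4
After step 3: $t5 = 4.

4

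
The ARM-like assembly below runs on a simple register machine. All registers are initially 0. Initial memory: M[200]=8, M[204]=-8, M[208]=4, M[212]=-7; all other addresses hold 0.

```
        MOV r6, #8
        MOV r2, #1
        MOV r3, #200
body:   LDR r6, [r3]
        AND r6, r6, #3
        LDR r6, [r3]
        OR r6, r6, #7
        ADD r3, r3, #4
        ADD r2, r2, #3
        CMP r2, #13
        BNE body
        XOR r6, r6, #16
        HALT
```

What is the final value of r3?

r6=8
r2=1
r3=200
r6=M[200]=8
r6=8&3=0
r6=M[200]=8
r6=8|7=15
r3=200+4=204
r2=1+3=4
CMP r2, #13  (cmp 4,13)
BNE body: taken
r6=M[204]=-8
r6=(-8)&3=0
r6=M[204]=-8
r6=(-8)|7=-1
r3=204+4=208
r2=4+3=7
CMP r2, #13  (cmp 7,13)
BNE body: taken
r6=M[208]=4
r6=4&3=0
r6=M[208]=4
r6=4|7=7
r3=208+4=212
r2=7+3=10
CMP r2, #13  (cmp 10,13)
BNE body: taken
r6=M[212]=-7
r6=(-7)&3=1
r6=M[212]=-7
r6=(-7)|7=-1
r3=212+4=216
r2=10+3=13
CMP r2, #13  (cmp 13,13)
BNE body: not taken
r6=(-1)^16=-17
halt.

216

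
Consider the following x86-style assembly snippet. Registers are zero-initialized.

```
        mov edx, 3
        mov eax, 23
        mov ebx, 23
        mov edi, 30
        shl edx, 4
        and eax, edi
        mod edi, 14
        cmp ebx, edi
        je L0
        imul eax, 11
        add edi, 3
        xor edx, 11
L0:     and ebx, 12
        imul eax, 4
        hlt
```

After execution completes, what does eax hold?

968

mov edx, 3 → edx=3
mov eax, 23 → eax=23
mov ebx, 23 → ebx=23
mov edi, 30 → edi=30
shl edx, 4 → edx=3<<4=48
and eax, edi → eax=23&30=22
mod edi, 14 → edi=30%14=2
cmp ebx, edi  (cmp 23,2)
je L0: not taken
imul eax, 11 → eax=22*11=242
add edi, 3 → edi=2+3=5
xor edx, 11 → edx=48^11=59
and ebx, 12 → ebx=23&12=4
imul eax, 4 → eax=242*4=968
halt.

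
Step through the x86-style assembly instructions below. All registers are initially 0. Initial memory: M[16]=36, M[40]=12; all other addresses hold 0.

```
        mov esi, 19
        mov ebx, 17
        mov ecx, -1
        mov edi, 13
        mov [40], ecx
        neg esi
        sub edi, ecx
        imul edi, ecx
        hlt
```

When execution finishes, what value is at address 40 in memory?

mov esi, 19 → esi=19
mov ebx, 17 → ebx=17
mov ecx, -1 → ecx=-1
mov edi, 13 → edi=13
mov [40], ecx → M[40]=-1
neg esi → esi=-(19)=-19
sub edi, ecx → edi=13-(-1)=14
imul edi, ecx → edi=14*(-1)=-14
halt.

-1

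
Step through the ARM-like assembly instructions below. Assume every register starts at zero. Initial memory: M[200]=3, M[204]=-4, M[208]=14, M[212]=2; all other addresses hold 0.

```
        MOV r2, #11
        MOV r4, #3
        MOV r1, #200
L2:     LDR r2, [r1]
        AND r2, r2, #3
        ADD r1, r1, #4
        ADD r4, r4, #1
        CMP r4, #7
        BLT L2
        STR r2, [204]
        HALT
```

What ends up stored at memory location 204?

MOV r2, #11 → r2=11
MOV r4, #3 → r4=3
MOV r1, #200 → r1=200
LDR r2, [r1] → r2=M[200]=3
AND r2, r2, #3 → r2=3&3=3
ADD r1, r1, #4 → r1=200+4=204
ADD r4, r4, #1 → r4=3+1=4
CMP r4, #7  (cmp 4,7)
BLT L2: taken
LDR r2, [r1] → r2=M[204]=-4
AND r2, r2, #3 → r2=(-4)&3=0
ADD r1, r1, #4 → r1=204+4=208
ADD r4, r4, #1 → r4=4+1=5
CMP r4, #7  (cmp 5,7)
BLT L2: taken
LDR r2, [r1] → r2=M[208]=14
AND r2, r2, #3 → r2=14&3=2
ADD r1, r1, #4 → r1=208+4=212
ADD r4, r4, #1 → r4=5+1=6
CMP r4, #7  (cmp 6,7)
BLT L2: taken
LDR r2, [r1] → r2=M[212]=2
AND r2, r2, #3 → r2=2&3=2
ADD r1, r1, #4 → r1=212+4=216
ADD r4, r4, #1 → r4=6+1=7
CMP r4, #7  (cmp 7,7)
BLT L2: not taken
STR r2, [204] → M[204]=2
halt.

2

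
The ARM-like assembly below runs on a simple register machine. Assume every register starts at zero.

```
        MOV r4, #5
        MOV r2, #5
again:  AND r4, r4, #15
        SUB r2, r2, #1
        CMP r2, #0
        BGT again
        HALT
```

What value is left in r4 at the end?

after MOV r4, #5: r4=5
after MOV r2, #5: r2=5
after AND r4, r4, #15: r4=5&15=5
after SUB r2, r2, #1: r2=5-1=4
CMP r2, #0  (cmp 4,0)
BGT again: taken
after AND r4, r4, #15: r4=5&15=5
after SUB r2, r2, #1: r2=4-1=3
CMP r2, #0  (cmp 3,0)
BGT again: taken
after AND r4, r4, #15: r4=5&15=5
after SUB r2, r2, #1: r2=3-1=2
CMP r2, #0  (cmp 2,0)
BGT again: taken
after AND r4, r4, #15: r4=5&15=5
after SUB r2, r2, #1: r2=2-1=1
CMP r2, #0  (cmp 1,0)
BGT again: taken
after AND r4, r4, #15: r4=5&15=5
after SUB r2, r2, #1: r2=1-1=0
CMP r2, #0  (cmp 0,0)
BGT again: not taken
halt.

5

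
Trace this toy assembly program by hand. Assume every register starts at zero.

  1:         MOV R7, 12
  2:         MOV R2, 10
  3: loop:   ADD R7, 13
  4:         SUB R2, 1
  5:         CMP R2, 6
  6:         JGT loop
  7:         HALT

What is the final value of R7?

64

R7=12
R2=10
R7=12+13=25
R2=10-1=9
CMP R2, 6  (cmp 9,6)
JGT loop: taken
R7=25+13=38
R2=9-1=8
CMP R2, 6  (cmp 8,6)
JGT loop: taken
R7=38+13=51
R2=8-1=7
CMP R2, 6  (cmp 7,6)
JGT loop: taken
R7=51+13=64
R2=7-1=6
CMP R2, 6  (cmp 6,6)
JGT loop: not taken
halt.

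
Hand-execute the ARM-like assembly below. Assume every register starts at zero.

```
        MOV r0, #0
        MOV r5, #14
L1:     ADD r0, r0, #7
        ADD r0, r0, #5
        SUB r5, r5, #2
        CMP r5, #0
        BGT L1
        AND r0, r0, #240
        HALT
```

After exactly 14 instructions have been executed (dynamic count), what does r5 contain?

r0=0
r5=14
r0=0+7=7
r0=7+5=12
r5=14-2=12
CMP r5, #0  (cmp 12,0)
BGT L1: taken
r0=12+7=19
r0=19+5=24
r5=12-2=10
CMP r5, #0  (cmp 10,0)
BGT L1: taken
r0=24+7=31
r0=31+5=36
After step 14: r5 = 10.

10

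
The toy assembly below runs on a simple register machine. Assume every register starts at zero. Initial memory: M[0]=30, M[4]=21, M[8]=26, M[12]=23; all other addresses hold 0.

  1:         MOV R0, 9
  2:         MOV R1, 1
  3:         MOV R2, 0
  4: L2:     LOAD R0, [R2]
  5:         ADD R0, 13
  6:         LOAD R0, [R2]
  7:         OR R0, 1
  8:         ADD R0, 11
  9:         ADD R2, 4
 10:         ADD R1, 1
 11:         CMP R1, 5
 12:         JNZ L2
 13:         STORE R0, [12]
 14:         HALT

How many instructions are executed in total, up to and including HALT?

after MOV R0, 9: R0=9
after MOV R1, 1: R1=1
after MOV R2, 0: R2=0
after LOAD R0, [R2]: R0=M[0]=30
after ADD R0, 13: R0=30+13=43
after LOAD R0, [R2]: R0=M[0]=30
after OR R0, 1: R0=30|1=31
after ADD R0, 11: R0=31+11=42
after ADD R2, 4: R2=0+4=4
after ADD R1, 1: R1=1+1=2
CMP R1, 5  (cmp 2,5)
JNZ L2: taken
after LOAD R0, [R2]: R0=M[4]=21
after ADD R0, 13: R0=21+13=34
after LOAD R0, [R2]: R0=M[4]=21
after OR R0, 1: R0=21|1=21
after ADD R0, 11: R0=21+11=32
after ADD R2, 4: R2=4+4=8
after ADD R1, 1: R1=2+1=3
CMP R1, 5  (cmp 3,5)
JNZ L2: taken
after LOAD R0, [R2]: R0=M[8]=26
after ADD R0, 13: R0=26+13=39
after LOAD R0, [R2]: R0=M[8]=26
after OR R0, 1: R0=26|1=27
after ADD R0, 11: R0=27+11=38
after ADD R2, 4: R2=8+4=12
after ADD R1, 1: R1=3+1=4
CMP R1, 5  (cmp 4,5)
JNZ L2: taken
after LOAD R0, [R2]: R0=M[12]=23
after ADD R0, 13: R0=23+13=36
after LOAD R0, [R2]: R0=M[12]=23
after OR R0, 1: R0=23|1=23
after ADD R0, 11: R0=23+11=34
after ADD R2, 4: R2=12+4=16
after ADD R1, 1: R1=4+1=5
CMP R1, 5  (cmp 5,5)
JNZ L2: not taken
STORE R0, [12] → M[12]=34
halt.
Total executed instructions: 41.

41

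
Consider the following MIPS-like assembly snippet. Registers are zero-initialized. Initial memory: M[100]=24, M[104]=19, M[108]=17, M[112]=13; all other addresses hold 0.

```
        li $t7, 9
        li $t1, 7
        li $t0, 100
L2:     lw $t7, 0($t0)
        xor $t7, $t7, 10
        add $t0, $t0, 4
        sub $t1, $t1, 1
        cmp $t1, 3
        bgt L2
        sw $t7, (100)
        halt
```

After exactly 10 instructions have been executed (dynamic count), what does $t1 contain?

6

after li $t7, 9: $t7=9
after li $t1, 7: $t1=7
after li $t0, 100: $t0=100
after lw $t7, 0($t0): $t7=M[100]=24
after xor $t7, $t7, 10: $t7=24^10=18
after add $t0, $t0, 4: $t0=100+4=104
after sub $t1, $t1, 1: $t1=7-1=6
cmp $t1, 3  (cmp 6,3)
bgt L2: taken
after lw $t7, 0($t0): $t7=M[104]=19
After step 10: $t1 = 6.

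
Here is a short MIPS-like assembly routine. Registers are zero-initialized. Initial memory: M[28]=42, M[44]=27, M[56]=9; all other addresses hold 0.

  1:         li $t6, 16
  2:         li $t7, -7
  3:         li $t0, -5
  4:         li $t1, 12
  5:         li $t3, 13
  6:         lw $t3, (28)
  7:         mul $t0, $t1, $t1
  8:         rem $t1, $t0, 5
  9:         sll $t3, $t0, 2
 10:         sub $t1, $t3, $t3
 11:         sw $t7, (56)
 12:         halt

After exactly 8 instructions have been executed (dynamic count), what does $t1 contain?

$t6=16
$t7=-7
$t0=-5
$t1=12
$t3=13
$t3=M[28]=42
$t0=12*12=144
$t1=144%5=4
After step 8: $t1 = 4.

4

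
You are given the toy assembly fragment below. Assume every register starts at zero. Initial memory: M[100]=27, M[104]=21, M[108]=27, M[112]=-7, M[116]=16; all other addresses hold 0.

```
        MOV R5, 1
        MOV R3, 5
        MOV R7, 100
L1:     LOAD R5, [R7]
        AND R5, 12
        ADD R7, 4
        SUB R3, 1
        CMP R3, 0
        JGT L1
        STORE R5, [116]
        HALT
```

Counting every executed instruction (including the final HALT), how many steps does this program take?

35

R5=1
R3=5
R7=100
R5=M[100]=27
R5=27&12=8
R7=100+4=104
R3=5-1=4
CMP R3, 0  (cmp 4,0)
JGT L1: taken
R5=M[104]=21
R5=21&12=4
R7=104+4=108
R3=4-1=3
CMP R3, 0  (cmp 3,0)
JGT L1: taken
R5=M[108]=27
R5=27&12=8
R7=108+4=112
R3=3-1=2
CMP R3, 0  (cmp 2,0)
JGT L1: taken
R5=M[112]=-7
R5=(-7)&12=8
R7=112+4=116
R3=2-1=1
CMP R3, 0  (cmp 1,0)
JGT L1: taken
R5=M[116]=16
R5=16&12=0
R7=116+4=120
R3=1-1=0
CMP R3, 0  (cmp 0,0)
JGT L1: not taken
STORE R5, [116] → M[116]=0
halt.
Total executed instructions: 35.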